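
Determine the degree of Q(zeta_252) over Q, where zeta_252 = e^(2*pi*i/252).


The degree equals Euler's totient phi(252).
252 = 2^2 * 3^2 * 7
phi(252) = 72

72


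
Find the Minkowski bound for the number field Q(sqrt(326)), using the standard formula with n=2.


d = 326, d mod 4 = 2, so disc(K) = 4d = 1304; |disc(K)| = 1304
Real quadratic field, so n = 2, s = r2 = 0, r1 = 2
M = (n!/n^n) * (4/pi)^s * sqrt(|disc(K)|) = (2!/2^2) * (4/pi)^0 * sqrt(1304)
= 0.5 * 1.000000 * 36.110940
= 18.0555

18.0555


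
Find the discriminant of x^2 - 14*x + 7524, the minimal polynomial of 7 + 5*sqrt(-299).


The element 7 + 5*sqrt(-299) has minimal polynomial:
x^2 - 14*x + 7524
Discriminant = (-14)^2 - 4*(7524)
= 196 - 30096
= -29900

-29900


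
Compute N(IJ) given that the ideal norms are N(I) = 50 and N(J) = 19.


N(IJ) = N(I) * N(J)
= 50 * 19
= 950

950


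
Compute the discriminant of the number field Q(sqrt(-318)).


For K = Q(sqrt(d)) with d squarefree: disc(K) = d if d = 1 mod 4, and disc(K) = 4d if d = 2 or 3 mod 4.
Here d = -318, and d mod 4 = 2.
d = 2 mod 4, not 1 (O_K = Z[sqrt(d)]), so disc(K) = 4d = 4 * (-318) = -1272

-1272


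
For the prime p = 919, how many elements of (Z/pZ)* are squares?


For prime p, the number of non-zero quadratic residues is (p-1)/2.
= (919-1)/2
= 459

459


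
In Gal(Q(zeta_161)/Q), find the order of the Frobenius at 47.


The Frobenius at p in Gal(Q(zeta_n)/Q) = (Z/nZ)* is the class of p, so its order is ord_161(47), the smallest k >= 1 with 47^k = 1 mod 161.
n = 161 = 7 * 23, phi(161) = 132; the order divides phi(n).
Divisors of 132: 1, 2, 3, 4, 6, 11, 12, 22, 33, 44, 66, 132
Repeated squaring mod 161: 47^1 = 47, 47^2 = 116, 47^4 = 93, 47^8 = 116, 47^16 = 93, 47^32 = 116, 47^64 = 93, 47^128 = 116
Test divisors in increasing order:
  k=1: 47^1 = 47 mod 161
  k=2: 47^2 = 116 mod 161
  k=3: 47^3 = 116 * 47 = 139 mod 161
  k=4: 47^4 = 93 mod 161
  k=6: 47^6 = 93 * 116 = 1 mod 161  <- first divisor giving 1
Order = 6

6


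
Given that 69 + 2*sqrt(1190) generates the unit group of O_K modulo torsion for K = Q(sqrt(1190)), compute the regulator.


epsilon = 69 + 2*sqrt(1190)
= 137.9928
R = ln(137.9928)
= 4.9272

4.9272


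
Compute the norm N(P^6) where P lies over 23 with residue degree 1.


N(P^a) = p^(a*f)
= 23^(6*1)
= 23^6
= 148035889

148035889


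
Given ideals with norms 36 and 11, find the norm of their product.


N(IJ) = N(I) * N(J)
= 36 * 11
= 396

396


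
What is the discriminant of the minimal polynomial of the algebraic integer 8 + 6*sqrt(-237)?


The element 8 + 6*sqrt(-237) has minimal polynomial:
x^2 - 16*x + 8596
Discriminant = (-16)^2 - 4*(8596)
= 256 - 34384
= -34128

-34128


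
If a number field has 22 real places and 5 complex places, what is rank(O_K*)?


By Dirichlet's unit theorem:
rank = r1 + r2 - 1
= 22 + 5 - 1
= 26

26


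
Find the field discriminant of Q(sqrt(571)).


For K = Q(sqrt(d)) with d squarefree: disc(K) = d if d = 1 mod 4, and disc(K) = 4d if d = 2 or 3 mod 4.
Here d = 571, and d mod 4 = 3.
d = 3 mod 4, not 1 (O_K = Z[sqrt(d)]), so disc(K) = 4d = 4 * (571) = 2284

2284


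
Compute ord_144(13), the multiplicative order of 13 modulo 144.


We want ord_144(13), the smallest k >= 1 with 13^k = 1 mod 144.
n = 144 = 2^4 * 3^2, phi(144) = 48; the order divides phi(n).
Divisors of 48: 1, 2, 3, 4, 6, 8, 12, 16, 24, 48
Repeated squaring mod 144: 13^1 = 13, 13^2 = 25, 13^4 = 49, 13^8 = 97, 13^16 = 49, 13^32 = 97
Test divisors in increasing order:
  k=1: 13^1 = 13 mod 144
  k=2: 13^2 = 25 mod 144
  k=3: 13^3 = 25 * 13 = 37 mod 144
  k=4: 13^4 = 49 mod 144
  k=6: 13^6 = 49 * 25 = 73 mod 144
  k=8: 13^8 = 97 mod 144
  k=12: 13^12 = 97 * 49 = 1 mod 144  <- first divisor giving 1
Order = 12

12


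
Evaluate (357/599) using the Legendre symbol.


p = 599 is prime, so compute (357/599) with the reciprocity algorithm (Jacobi-symbol steps: pull out 2s via (2/n), flip via reciprocity, reduce):
  reciprocity: (357/599) -> +(599/357)
  reduce: (242/357)
  pull out 2: (2/357) = -1  (since 357 mod 8 = 5)
  reciprocity: (121/357) -> +(357/121)
  reduce: (115/121)
  reciprocity: (115/121) -> +(121/115)
  reduce: (6/115)
  pull out 2: (2/115) = -1  (since 115 mod 8 = 3)
  reciprocity: (3/115) -> -(115/3)
  reduce: (1/3)
  (1/3) = 1
Product of signs = -1
(357/599) = -1

-1


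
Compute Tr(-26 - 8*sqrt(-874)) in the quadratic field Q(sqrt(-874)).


Tr(a + b*sqrt(d)) = (a + b*sqrt(d)) + (a - b*sqrt(d)) = 2a
= 2 * (-26)
= -52

-52


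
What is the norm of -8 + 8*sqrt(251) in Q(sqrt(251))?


N(a + b*sqrt(d)) = a^2 - d*b^2
= (-8)^2 - (251)*(8)^2
= 64 - 16064
= -16000

-16000


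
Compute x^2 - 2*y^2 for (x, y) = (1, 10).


x^2 - d*y^2
= 1^2 - 2*10^2
= 1 - 200
= -199

-199


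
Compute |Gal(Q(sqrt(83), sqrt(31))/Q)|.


The 2 square roots of distinct primes are multiplicatively independent over Q,
so [K:Q] = 2^2 and Gal(K/Q) is isomorphic to (Z/2Z)^2.
|Gal| = 2^2 = 4

4


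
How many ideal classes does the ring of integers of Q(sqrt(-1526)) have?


K = Q(sqrt(-1526)). d mod 4 = 2, so D = disc(K) = 4d = -6104
h(K) equals the number of primitive reduced positive-definite forms (a, b, c) = a*x^2 + b*x*y + c*y^2 with b^2 - 4ac = D,
where reduced means |b| <= a <= c, with b >= 0 whenever |b| = a or a = c, and primitive means gcd(a, b, c) = 1.
Reduced forces 3a^2 <= |D| = 6104, so 1 <= a <= 45; b must have the parity of D, and c = (b^2 - D)/(4a) must be an integer >= a.
Enumerate a = 1..45, b in [-a, a]:
  a=1: (1, 0, 1526)  [1]
  a=2: (2, 0, 763)  [1]
  a=3: (3, -2, 509), (3, 2, 509)  [2]
  a=4: none
  a=5: (5, -4, 306), (5, 4, 306)  [2]
  a=6: (6, -4, 255), (6, 4, 255)  [2]
  a=7: (7, 0, 218)  [1]
  a=8: none
  a=9: (9, -4, 170), (9, 4, 170)  [2]
  a=10: (10, -4, 153), (10, 4, 153)  [2]
  a=11: (11, -10, 141), (11, 10, 141)  [2]
  a=12..13: none
  a=14: (14, 0, 109)  [1]
  a=15: (15, -14, 105), (15, -4, 102), (15, 4, 102), (15, 14, 105)  [4]
  a=16: none
  a=17: (17, -4, 90), (17, 4, 90)  [2]
  a=18: (18, -4, 85), (18, 4, 85)  [2]
  a=19..20: none
  a=21: (21, -14, 75), (21, 14, 75)  [2]
  a=22: (22, -12, 71), (22, 12, 71)  [2]
  a=23..24: none
  a=25: (25, -14, 63), (25, 14, 63)  [2]
  a=26: none
  a=27: (27, -22, 61), (27, 22, 61)  [2]
  a=28..29: none
  a=30: (30, -16, 53), (30, -4, 51), (30, 4, 51), (30, 16, 53)  [4]
  a=31..32: none
  a=33: (33, -32, 54), (33, -10, 47), (33, 10, 47), (33, 32, 54)  [4]
  a=34: (34, -4, 45), (34, 4, 45)  [2]
  a=35: (35, -14, 45), (35, 14, 45)  [2]
  a=36: none
  a=37: (37, -36, 50), (37, 36, 50)  [2]
  a=38..40: none
  a=41: (41, -28, 42), (41, 28, 42)  [2]
  a=42..45: none
Total reduced forms: 1 + 1 + 2 + 2 + 2 + 1 + 2 + 2 + 2 + 1 + 4 + 2 + 2 + 2 + 2 + 2 + 2 + 4 + 4 + 2 + 2 + 2 + 2 = 48
h = 48

48


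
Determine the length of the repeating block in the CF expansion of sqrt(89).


Run the CF algorithm for sqrt(89).
a_0 = floor(sqrt(89)) = 9; set m_0=0, q_0=1.
Recurrence: m' = q*a - m,  q' = (d - m'^2)/q,  a' = floor((a_0 + m')/q').
  step 1: m=9, q=8, a=2
  step 2: m=7, q=5, a=3
  step 3: m=8, q=5, a=3
  step 4: m=7, q=8, a=2
  step 5: m=9, q=1, a=18
a_5 = 2*a_0 = 18, so the period closes here.
sqrt(89) = [9; 2, 3, 3, 2, 18]
Period length = 5

5


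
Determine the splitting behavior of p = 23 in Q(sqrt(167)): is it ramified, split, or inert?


K = Q(sqrt(167)). Since d mod 4 = 3, disc(K) = 668.
Check p | disc: 668 mod 23 = 1.
p does not divide disc. Compute Legendre symbol (d/p):
6^((23-1)/2) mod 23 = 1
(d/p) = 1, so p splits: (p) = P*P' with e=1, f=1, g=2.
Therefore p is split.

split


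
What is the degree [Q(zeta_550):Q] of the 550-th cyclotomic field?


The degree equals Euler's totient phi(550).
550 = 2 * 5^2 * 11
phi(550) = 200

200


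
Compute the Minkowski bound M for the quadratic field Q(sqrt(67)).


d = 67, d mod 4 = 3, so disc(K) = 4d = 268; |disc(K)| = 268
Real quadratic field, so n = 2, s = r2 = 0, r1 = 2
M = (n!/n^n) * (4/pi)^s * sqrt(|disc(K)|) = (2!/2^2) * (4/pi)^0 * sqrt(268)
= 0.5 * 1.000000 * 16.370706
= 8.1854

8.1854


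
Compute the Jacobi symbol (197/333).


Compute (197/333) via quadratic reciprocity:
  reciprocity: (197/333) -> +(333/197)
  reduce: (136/197)
  pull out 2: (2/197) = -1  (since 197 mod 8 = 5)
  pull out 2: (2/197) = -1  (since 197 mod 8 = 5)
  pull out 2: (2/197) = -1  (since 197 mod 8 = 5)
  reciprocity: (17/197) -> +(197/17)
  reduce: (10/17)
  pull out 2: (2/17) = +1  (since 17 mod 8 = 1)
  reciprocity: (5/17) -> +(17/5)
  reduce: (2/5)
  pull out 2: (2/5) = -1  (since 5 mod 8 = 5)
  (1/5) = 1
Product of signs = 1

1


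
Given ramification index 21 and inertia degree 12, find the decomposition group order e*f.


|D_P| = e * f
= 21 * 12
= 252

252


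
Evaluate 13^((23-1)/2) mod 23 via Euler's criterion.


p = 23 is prime and the exponent is (p-1)/2 = 11, so by Euler's criterion 13^11 = (13/23) = +1 or -1 mod 23.
Compute by square-and-multiply:
  11 = 8 + 2 + 1 (binary 1011)
  Repeated squaring mod 23: 13^1 = 13, 13^2 = 8, 13^4 = 18, 13^8 = 2
  13^11 = 13^8 * 13^2 * 13^1 = 2 * 8 * 13 mod 23
    2 * 8 = 16 = 16 mod 23
    16 * 13 = 208 = 1 mod 23
  13^11 = 1 mod 23
Result 1: 13 is a quadratic residue mod 23.
13^11 mod 23 = 1

1


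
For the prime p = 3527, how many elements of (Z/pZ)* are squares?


For prime p, the number of non-zero quadratic residues is (p-1)/2.
= (3527-1)/2
= 1763

1763


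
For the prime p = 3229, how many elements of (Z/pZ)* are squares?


For prime p, the number of non-zero quadratic residues is (p-1)/2.
= (3229-1)/2
= 1614

1614


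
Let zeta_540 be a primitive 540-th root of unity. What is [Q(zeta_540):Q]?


The degree equals Euler's totient phi(540).
540 = 2^2 * 3^3 * 5
phi(540) = 144

144


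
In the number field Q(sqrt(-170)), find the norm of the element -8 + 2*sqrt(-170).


N(a + b*sqrt(d)) = a^2 - d*b^2
= (-8)^2 - (-170)*(2)^2
= 64 + 680
= 744

744


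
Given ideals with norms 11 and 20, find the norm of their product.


N(IJ) = N(I) * N(J)
= 11 * 20
= 220

220


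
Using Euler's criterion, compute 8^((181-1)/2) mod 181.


p = 181 is prime and the exponent is (p-1)/2 = 90, so by Euler's criterion 8^90 = (8/181) = +1 or -1 mod 181.
Compute by square-and-multiply:
  90 = 64 + 16 + 8 + 2 (binary 1011010)
  Repeated squaring mod 181: 8^1 = 8, 8^2 = 64, 8^4 = 114, 8^8 = 145, 8^16 = 29, 8^32 = 117, 8^64 = 114
  8^90 = 8^64 * 8^16 * 8^8 * 8^2 = 114 * 29 * 145 * 64 mod 181
    114 * 29 = 3306 = 48 mod 181
    48 * 145 = 6960 = 82 mod 181
    82 * 64 = 5248 = 180 mod 181
  8^90 = 180 mod 181
Result 180 = p - 1 = -1 mod 181: 8 is a quadratic non-residue mod 181. As a residue in [0, p-1] the value is 180.
8^90 mod 181 = 180

180


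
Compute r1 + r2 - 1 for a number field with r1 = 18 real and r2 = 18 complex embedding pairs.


By Dirichlet's unit theorem:
rank = r1 + r2 - 1
= 18 + 18 - 1
= 35

35


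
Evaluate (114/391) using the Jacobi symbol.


Compute (114/391) via quadratic reciprocity:
  pull out 2: (2/391) = +1  (since 391 mod 8 = 7)
  reciprocity: (57/391) -> +(391/57)
  reduce: (49/57)
  reciprocity: (49/57) -> +(57/49)
  reduce: (8/49)
  pull out 2: (2/49) = +1  (since 49 mod 8 = 1)
  pull out 2: (2/49) = +1  (since 49 mod 8 = 1)
  pull out 2: (2/49) = +1  (since 49 mod 8 = 1)
  (1/49) = 1
Product of signs = 1

1


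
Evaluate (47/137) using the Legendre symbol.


p = 137 is prime, so compute (47/137) with the reciprocity algorithm (Jacobi-symbol steps: pull out 2s via (2/n), flip via reciprocity, reduce):
  reciprocity: (47/137) -> +(137/47)
  reduce: (43/47)
  reciprocity: (43/47) -> -(47/43)
  reduce: (4/43)
  pull out 2: (2/43) = -1  (since 43 mod 8 = 3)
  pull out 2: (2/43) = -1  (since 43 mod 8 = 3)
  (1/43) = 1
Product of signs = -1
(47/137) = -1

-1


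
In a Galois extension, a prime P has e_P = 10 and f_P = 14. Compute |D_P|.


|D_P| = e * f
= 10 * 14
= 140

140


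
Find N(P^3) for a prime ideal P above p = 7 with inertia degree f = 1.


N(P^a) = p^(a*f)
= 7^(3*1)
= 7^3
= 343

343


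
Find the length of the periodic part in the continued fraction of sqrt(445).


Run the CF algorithm for sqrt(445).
a_0 = floor(sqrt(445)) = 21; set m_0=0, q_0=1.
Recurrence: m' = q*a - m,  q' = (d - m'^2)/q,  a' = floor((a_0 + m')/q').
  step 1: m=21, q=4, a=10
  step 2: m=19, q=21, a=1
  step 3: m=2, q=21, a=1
  step 4: m=19, q=4, a=10
  step 5: m=21, q=1, a=42
a_5 = 2*a_0 = 42, so the period closes here.
sqrt(445) = [21; 10, 1, 1, 10, 42]
Period length = 5

5


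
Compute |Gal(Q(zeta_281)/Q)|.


|Gal(Q(zeta_281)/Q)| = phi(281)
= 280

280


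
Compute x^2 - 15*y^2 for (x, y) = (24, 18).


x^2 - d*y^2
= 24^2 - 15*18^2
= 576 - 4860
= -4284

-4284


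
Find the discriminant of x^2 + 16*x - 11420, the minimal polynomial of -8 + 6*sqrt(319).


The element -8 + 6*sqrt(319) has minimal polynomial:
x^2 + 16*x - 11420
Discriminant = (16)^2 - 4*(-11420)
= 256 + 45680
= 45936

45936


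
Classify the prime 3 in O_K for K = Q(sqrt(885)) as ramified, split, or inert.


K = Q(sqrt(885)). Since d mod 4 = 1, disc(K) = 885.
Check p | disc: 885 mod 3 = 0.
p divides disc, so p ramifies: (p) = P^2 with e=2, f=1, g=1.
Therefore p is ramified.

ramified


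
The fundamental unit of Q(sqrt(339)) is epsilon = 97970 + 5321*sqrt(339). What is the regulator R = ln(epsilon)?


epsilon = 97970 + 5321*sqrt(339)
= 195940.0000
R = ln(195940.0000)
= 12.1856

12.1856


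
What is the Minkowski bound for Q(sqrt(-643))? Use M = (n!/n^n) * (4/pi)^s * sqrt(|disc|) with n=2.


d = -643, d mod 4 = 1, so disc(K) = d = -643; |disc(K)| = 643
Imaginary quadratic field, so n = 2, s = r2 = 1, r1 = 0
M = (n!/n^n) * (4/pi)^s * sqrt(|disc(K)|) = (2!/2^2) * (4/pi)^1 * sqrt(643)
= 0.5 * 1.273240 * 25.357445
= 16.1431

16.1431


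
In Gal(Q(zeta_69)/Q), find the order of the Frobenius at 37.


The Frobenius at p in Gal(Q(zeta_n)/Q) = (Z/nZ)* is the class of p, so its order is ord_69(37), the smallest k >= 1 with 37^k = 1 mod 69.
n = 69 = 3 * 23, phi(69) = 44; the order divides phi(n).
Divisors of 44: 1, 2, 4, 11, 22, 44
Repeated squaring mod 69: 37^1 = 37, 37^2 = 58, 37^4 = 52, 37^8 = 13, 37^16 = 31, 37^32 = 64
Test divisors in increasing order:
  k=1: 37^1 = 37 mod 69
  k=2: 37^2 = 58 mod 69
  k=4: 37^4 = 52 mod 69
  k=11: 37^11 = 13 * 58 * 37 = 22 mod 69
  k=22: 37^22 = 31 * 52 * 58 = 1 mod 69  <- first divisor giving 1
Order = 22

22


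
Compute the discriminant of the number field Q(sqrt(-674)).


For K = Q(sqrt(d)) with d squarefree: disc(K) = d if d = 1 mod 4, and disc(K) = 4d if d = 2 or 3 mod 4.
Here d = -674, and d mod 4 = 2.
d = 2 mod 4, not 1 (O_K = Z[sqrt(d)]), so disc(K) = 4d = 4 * (-674) = -2696

-2696


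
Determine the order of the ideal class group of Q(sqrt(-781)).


K = Q(sqrt(-781)). d mod 4 = 3, so D = disc(K) = 4d = -3124
h(K) equals the number of primitive reduced positive-definite forms (a, b, c) = a*x^2 + b*x*y + c*y^2 with b^2 - 4ac = D,
where reduced means |b| <= a <= c, with b >= 0 whenever |b| = a or a = c, and primitive means gcd(a, b, c) = 1.
Reduced forces 3a^2 <= |D| = 3124, so 1 <= a <= 32; b must have the parity of D, and c = (b^2 - D)/(4a) must be an integer >= a.
Enumerate a = 1..32, b in [-a, a]:
  a=1: (1, 0, 781)  [1]
  a=2: (2, 2, 391)  [1]
  a=3..4: none
  a=5: (5, -4, 157), (5, 4, 157)  [2]
  a=6..9: none
  a=10: (10, -6, 79), (10, 6, 79)  [2]
  a=11: (11, 0, 71)  [1]
  a=12: none
  a=13: (13, -10, 62), (13, 10, 62)  [2]
  a=14..16: none
  a=17: (17, -2, 46), (17, 2, 46)  [2]
  a=18: none
  a=19: (19, -12, 43), (19, 12, 43)  [2]
  a=20..21: none
  a=22: (22, 22, 41)  [1]
  a=23: (23, -2, 34), (23, 2, 34)  [2]
  a=24: none
  a=25: (25, -24, 37), (25, 24, 37)  [2]
  a=26: (26, -10, 31), (26, 10, 31)  [2]
  a=27..32: none
Total reduced forms: 1 + 1 + 2 + 2 + 1 + 2 + 2 + 2 + 1 + 2 + 2 + 2 = 20
h = 20

20


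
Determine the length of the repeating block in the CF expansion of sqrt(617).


Run the CF algorithm for sqrt(617).
a_0 = floor(sqrt(617)) = 24; set m_0=0, q_0=1.
Recurrence: m' = q*a - m,  q' = (d - m'^2)/q,  a' = floor((a_0 + m')/q').
  step 1: m=24, q=41, a=1
  step 2: m=17, q=8, a=5
  step 3: m=23, q=11, a=4
  step 4: m=21, q=16, a=2
  step 5: m=11, q=31, a=1
  step 6: m=20, q=7, a=6
  step 7: m=22, q=19, a=2
  step 8: m=16, q=19, a=2
  step 9: m=22, q=7, a=6
  step 10: m=20, q=31, a=1
  step 11: m=11, q=16, a=2
  step 12: m=21, q=11, a=4
  step 13: m=23, q=8, a=5
  step 14: m=17, q=41, a=1
  step 15: m=24, q=1, a=48
a_15 = 2*a_0 = 48, so the period closes here.
sqrt(617) = [24; 1, 5, 4, 2, 1, 6, 2, 2, 6, 1, 2, 4, 5, 1, 48]
Period length = 15

15


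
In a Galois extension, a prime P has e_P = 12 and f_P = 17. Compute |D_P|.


|D_P| = e * f
= 12 * 17
= 204

204


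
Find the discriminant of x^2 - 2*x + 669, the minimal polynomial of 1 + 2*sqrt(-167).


The element 1 + 2*sqrt(-167) has minimal polynomial:
x^2 - 2*x + 669
Discriminant = (-2)^2 - 4*(669)
= 4 - 2676
= -2672

-2672


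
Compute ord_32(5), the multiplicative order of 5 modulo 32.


We want ord_32(5), the smallest k >= 1 with 5^k = 1 mod 32.
n = 32 = 2^5, phi(32) = 16; the order divides phi(n).
Divisors of 16: 1, 2, 4, 8, 16
Repeated squaring mod 32: 5^1 = 5, 5^2 = 25, 5^4 = 17, 5^8 = 1, 5^16 = 1
Test divisors in increasing order:
  k=1: 5^1 = 5 mod 32
  k=2: 5^2 = 25 mod 32
  k=4: 5^4 = 17 mod 32
  k=8: 5^8 = 1 mod 32  <- first divisor giving 1
Order = 8

8


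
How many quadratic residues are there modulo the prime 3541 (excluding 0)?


For prime p, the number of non-zero quadratic residues is (p-1)/2.
= (3541-1)/2
= 1770

1770


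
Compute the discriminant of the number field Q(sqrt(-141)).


For K = Q(sqrt(d)) with d squarefree: disc(K) = d if d = 1 mod 4, and disc(K) = 4d if d = 2 or 3 mod 4.
Here d = -141, and d mod 4 = 3.
d = 3 mod 4, not 1 (O_K = Z[sqrt(d)]), so disc(K) = 4d = 4 * (-141) = -564

-564


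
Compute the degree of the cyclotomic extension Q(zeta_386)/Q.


The degree equals Euler's totient phi(386).
386 = 2 * 193
phi(386) = 192

192


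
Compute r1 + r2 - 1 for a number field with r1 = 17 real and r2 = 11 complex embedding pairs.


By Dirichlet's unit theorem:
rank = r1 + r2 - 1
= 17 + 11 - 1
= 27

27


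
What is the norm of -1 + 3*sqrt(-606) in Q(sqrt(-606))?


N(a + b*sqrt(d)) = a^2 - d*b^2
= (-1)^2 - (-606)*(3)^2
= 1 + 5454
= 5455

5455


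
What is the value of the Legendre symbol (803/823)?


p = 823 is prime, so compute (803/823) with the reciprocity algorithm (Jacobi-symbol steps: pull out 2s via (2/n), flip via reciprocity, reduce):
  reciprocity: (803/823) -> -(823/803)
  reduce: (20/803)
  pull out 2: (2/803) = -1  (since 803 mod 8 = 3)
  pull out 2: (2/803) = -1  (since 803 mod 8 = 3)
  reciprocity: (5/803) -> +(803/5)
  reduce: (3/5)
  reciprocity: (3/5) -> +(5/3)
  reduce: (2/3)
  pull out 2: (2/3) = -1  (since 3 mod 8 = 3)
  (1/3) = 1
Product of signs = 1
(803/823) = 1

1


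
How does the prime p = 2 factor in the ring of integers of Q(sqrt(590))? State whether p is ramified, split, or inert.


K = Q(sqrt(590)). Since d mod 4 = 2, disc(K) = 2360.
Check p | disc: 2360 mod 2 = 0.
p divides disc, so p ramifies: (p) = P^2 with e=2, f=1, g=1.
Therefore p is ramified.

ramified


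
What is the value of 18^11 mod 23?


p = 23 is prime and the exponent is (p-1)/2 = 11, so by Euler's criterion 18^11 = (18/23) = +1 or -1 mod 23.
Compute by square-and-multiply:
  11 = 8 + 2 + 1 (binary 1011)
  Repeated squaring mod 23: 18^1 = 18, 18^2 = 2, 18^4 = 4, 18^8 = 16
  18^11 = 18^8 * 18^2 * 18^1 = 16 * 2 * 18 mod 23
    16 * 2 = 32 = 9 mod 23
    9 * 18 = 162 = 1 mod 23
  18^11 = 1 mod 23
Result 1: 18 is a quadratic residue mod 23.
18^11 mod 23 = 1

1


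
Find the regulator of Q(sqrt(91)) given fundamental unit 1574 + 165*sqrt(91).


epsilon = 1574 + 165*sqrt(91)
= 3147.9997
R = ln(3147.9997)
= 8.0545

8.0545


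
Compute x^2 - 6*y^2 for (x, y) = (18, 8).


x^2 - d*y^2
= 18^2 - 6*8^2
= 324 - 384
= -60

-60


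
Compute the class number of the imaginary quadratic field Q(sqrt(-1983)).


K = Q(sqrt(-1983)). d mod 4 = 1, so D = disc(K) = d = -1983
h(K) equals the number of primitive reduced positive-definite forms (a, b, c) = a*x^2 + b*x*y + c*y^2 with b^2 - 4ac = D,
where reduced means |b| <= a <= c, with b >= 0 whenever |b| = a or a = c, and primitive means gcd(a, b, c) = 1.
Reduced forces 3a^2 <= |D| = 1983, so 1 <= a <= 25; b must have the parity of D, and c = (b^2 - D)/(4a) must be an integer >= a.
Enumerate a = 1..25, b in [-a, a]:
  a=1: (1, 1, 496)  [1]
  a=2: (2, -1, 248), (2, 1, 248)  [2]
  a=3: (3, 3, 166)  [1]
  a=4: (4, -1, 124), (4, 1, 124)  [2]
  a=5: none
  a=6: (6, -3, 83), (6, 3, 83)  [2]
  a=7: none
  a=8: (8, -1, 62), (8, 1, 62)  [2]
  a=9..11: none
  a=12: (12, -9, 43), (12, 9, 43)  [2]
  a=13..15: none
  a=16: (16, -1, 31), (16, 1, 31)  [2]
  a=17..22: none
  a=23: (23, -15, 24), (23, 15, 24)  [2]
  a=24..25: none
Total reduced forms: 1 + 2 + 1 + 2 + 2 + 2 + 2 + 2 + 2 = 16
h = 16

16


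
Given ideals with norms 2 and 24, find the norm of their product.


N(IJ) = N(I) * N(J)
= 2 * 24
= 48

48


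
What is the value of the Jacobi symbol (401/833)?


Compute (401/833) via quadratic reciprocity:
  reciprocity: (401/833) -> +(833/401)
  reduce: (31/401)
  reciprocity: (31/401) -> +(401/31)
  reduce: (29/31)
  reciprocity: (29/31) -> +(31/29)
  reduce: (2/29)
  pull out 2: (2/29) = -1  (since 29 mod 8 = 5)
  (1/29) = 1
Product of signs = -1

-1


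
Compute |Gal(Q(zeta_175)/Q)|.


|Gal(Q(zeta_175)/Q)| = phi(175)
= 120

120


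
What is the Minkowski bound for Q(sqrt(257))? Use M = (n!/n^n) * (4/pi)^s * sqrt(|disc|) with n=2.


d = 257, d mod 4 = 1, so disc(K) = d = 257; |disc(K)| = 257
Real quadratic field, so n = 2, s = r2 = 0, r1 = 2
M = (n!/n^n) * (4/pi)^s * sqrt(|disc(K)|) = (2!/2^2) * (4/pi)^0 * sqrt(257)
= 0.5 * 1.000000 * 16.031220
= 8.0156

8.0156


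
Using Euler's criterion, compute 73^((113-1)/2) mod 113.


p = 113 is prime and the exponent is (p-1)/2 = 56, so by Euler's criterion 73^56 = (73/113) = +1 or -1 mod 113.
Compute by square-and-multiply:
  56 = 32 + 16 + 8 (binary 111000)
  Repeated squaring mod 113: 73^1 = 73, 73^2 = 18, 73^4 = 98, 73^8 = 112, 73^16 = 1, 73^32 = 1
  73^56 = 73^32 * 73^16 * 73^8 = 1 * 1 * 112 mod 113
    1 * 1 = 1 = 1 mod 113
    1 * 112 = 112 = 112 mod 113
  73^56 = 112 mod 113
Result 112 = p - 1 = -1 mod 113: 73 is a quadratic non-residue mod 113. As a residue in [0, p-1] the value is 112.
73^56 mod 113 = 112

112


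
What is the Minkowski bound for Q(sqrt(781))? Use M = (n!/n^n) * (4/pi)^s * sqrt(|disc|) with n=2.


d = 781, d mod 4 = 1, so disc(K) = d = 781; |disc(K)| = 781
Real quadratic field, so n = 2, s = r2 = 0, r1 = 2
M = (n!/n^n) * (4/pi)^s * sqrt(|disc(K)|) = (2!/2^2) * (4/pi)^0 * sqrt(781)
= 0.5 * 1.000000 * 27.946377
= 13.9732

13.9732


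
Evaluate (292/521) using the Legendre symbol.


p = 521 is prime, so compute (292/521) with the reciprocity algorithm (Jacobi-symbol steps: pull out 2s via (2/n), flip via reciprocity, reduce):
  pull out 2: (2/521) = +1  (since 521 mod 8 = 1)
  pull out 2: (2/521) = +1  (since 521 mod 8 = 1)
  reciprocity: (73/521) -> +(521/73)
  reduce: (10/73)
  pull out 2: (2/73) = +1  (since 73 mod 8 = 1)
  reciprocity: (5/73) -> +(73/5)
  reduce: (3/5)
  reciprocity: (3/5) -> +(5/3)
  reduce: (2/3)
  pull out 2: (2/3) = -1  (since 3 mod 8 = 3)
  (1/3) = 1
Product of signs = -1
(292/521) = -1

-1


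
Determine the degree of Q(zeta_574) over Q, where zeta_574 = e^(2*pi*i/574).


The degree equals Euler's totient phi(574).
574 = 2 * 7 * 41
phi(574) = 240

240


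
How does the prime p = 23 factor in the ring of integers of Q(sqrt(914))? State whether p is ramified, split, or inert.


K = Q(sqrt(914)). Since d mod 4 = 2, disc(K) = 3656.
Check p | disc: 3656 mod 23 = 22.
p does not divide disc. Compute Legendre symbol (d/p):
17^((23-1)/2) mod 23 = -1
(d/p) = -1, so p is inert: (p) stays prime with e=1, f=2, g=1.
Therefore p is inert.

inert


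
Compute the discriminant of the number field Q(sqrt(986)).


For K = Q(sqrt(d)) with d squarefree: disc(K) = d if d = 1 mod 4, and disc(K) = 4d if d = 2 or 3 mod 4.
Here d = 986, and d mod 4 = 2.
d = 2 mod 4, not 1 (O_K = Z[sqrt(d)]), so disc(K) = 4d = 4 * (986) = 3944

3944


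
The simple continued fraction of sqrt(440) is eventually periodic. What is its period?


Run the CF algorithm for sqrt(440).
a_0 = floor(sqrt(440)) = 20; set m_0=0, q_0=1.
Recurrence: m' = q*a - m,  q' = (d - m'^2)/q,  a' = floor((a_0 + m')/q').
  step 1: m=20, q=40, a=1
  step 2: m=20, q=1, a=40
a_2 = 2*a_0 = 40, so the period closes here.
sqrt(440) = [20; 1, 40]
Period length = 2

2


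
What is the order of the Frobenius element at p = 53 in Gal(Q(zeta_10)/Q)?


The Frobenius at p in Gal(Q(zeta_n)/Q) = (Z/nZ)* is the class of p, so its order is ord_10(53), the smallest k >= 1 with 53^k = 1 mod 10.
n = 10 = 2 * 5, phi(10) = 4; the order divides phi(n).
Divisors of 4: 1, 2, 4
Repeated squaring mod 10: 53^1 = 3, 53^2 = 9, 53^4 = 1
Test divisors in increasing order:
  k=1: 53^1 = 3 mod 10
  k=2: 53^2 = 9 mod 10
  k=4: 53^4 = 1 mod 10  <- first divisor giving 1
Order = 4

4


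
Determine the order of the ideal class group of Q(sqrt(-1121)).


K = Q(sqrt(-1121)). d mod 4 = 3, so D = disc(K) = 4d = -4484
h(K) equals the number of primitive reduced positive-definite forms (a, b, c) = a*x^2 + b*x*y + c*y^2 with b^2 - 4ac = D,
where reduced means |b| <= a <= c, with b >= 0 whenever |b| = a or a = c, and primitive means gcd(a, b, c) = 1.
Reduced forces 3a^2 <= |D| = 4484, so 1 <= a <= 38; b must have the parity of D, and c = (b^2 - D)/(4a) must be an integer >= a.
Enumerate a = 1..38, b in [-a, a]:
  a=1: (1, 0, 1121)  [1]
  a=2: (2, 2, 561)  [1]
  a=3: (3, -2, 374), (3, 2, 374)  [2]
  a=4: none
  a=5: (5, -4, 225), (5, 4, 225)  [2]
  a=6: (6, -2, 187), (6, 2, 187)  [2]
  a=7..8: none
  a=9: (9, -4, 125), (9, 4, 125)  [2]
  a=10: (10, -6, 113), (10, 6, 113)  [2]
  a=11: (11, -2, 102), (11, 2, 102)  [2]
  a=12: none
  a=13: (13, -12, 89), (13, 12, 89)  [2]
  a=14: none
  a=15: (15, -14, 78), (15, -4, 75), (15, 4, 75), (15, 14, 78)  [4]
  a=16: none
  a=17: (17, -2, 66), (17, 2, 66)  [2]
  a=18: (18, -14, 65), (18, 14, 65)  [2]
  a=19: (19, 0, 59)  [1]
  a=20..21: none
  a=22: (22, -2, 51), (22, 2, 51)  [2]
  a=23: (23, -22, 54), (23, 22, 54)  [2]
  a=24: none
  a=25: (25, -4, 45), (25, 4, 45)  [2]
  a=26: (26, -14, 45), (26, 14, 45)  [2]
  a=27: (27, -22, 46), (27, 22, 46)  [2]
  a=28..29: none
  a=30: (30, -26, 43), (30, -14, 39), (30, 14, 39), (30, 26, 43)  [4]
  a=31..32: none
  a=33: (33, -20, 37), (33, -2, 34), (33, 2, 34), (33, 20, 37)  [4]
  a=34..37: none
  a=38: (38, 38, 39)  [1]
Total reduced forms: 1 + 1 + 2 + 2 + 2 + 2 + 2 + 2 + 2 + 4 + 2 + 2 + 1 + 2 + 2 + 2 + 2 + 2 + 4 + 4 + 1 = 44
h = 44

44


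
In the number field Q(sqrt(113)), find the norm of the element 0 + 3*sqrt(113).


N(a + b*sqrt(d)) = a^2 - d*b^2
= (0)^2 - (113)*(3)^2
= 0 - 1017
= -1017

-1017


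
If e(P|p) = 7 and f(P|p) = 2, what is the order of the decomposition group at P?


|D_P| = e * f
= 7 * 2
= 14

14


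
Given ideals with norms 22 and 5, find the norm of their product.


N(IJ) = N(I) * N(J)
= 22 * 5
= 110

110


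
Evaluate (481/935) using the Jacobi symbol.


Compute (481/935) via quadratic reciprocity:
  reciprocity: (481/935) -> +(935/481)
  reduce: (454/481)
  pull out 2: (2/481) = +1  (since 481 mod 8 = 1)
  reciprocity: (227/481) -> +(481/227)
  reduce: (27/227)
  reciprocity: (27/227) -> -(227/27)
  reduce: (11/27)
  reciprocity: (11/27) -> -(27/11)
  reduce: (5/11)
  reciprocity: (5/11) -> +(11/5)
  reduce: (1/5)
  (1/5) = 1
Product of signs = 1

1


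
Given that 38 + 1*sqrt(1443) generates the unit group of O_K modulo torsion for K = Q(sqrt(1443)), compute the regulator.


epsilon = 38 + 1*sqrt(1443)
= 75.9868
R = ln(75.9868)
= 4.3306

4.3306


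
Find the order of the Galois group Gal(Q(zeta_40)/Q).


|Gal(Q(zeta_40)/Q)| = phi(40)
= 16

16


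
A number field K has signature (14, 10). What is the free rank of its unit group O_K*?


By Dirichlet's unit theorem:
rank = r1 + r2 - 1
= 14 + 10 - 1
= 23

23


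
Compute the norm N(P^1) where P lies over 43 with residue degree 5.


N(P^a) = p^(a*f)
= 43^(1*5)
= 43^5
= 147008443

147008443


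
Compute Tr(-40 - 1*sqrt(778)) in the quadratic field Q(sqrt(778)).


Tr(a + b*sqrt(d)) = (a + b*sqrt(d)) + (a - b*sqrt(d)) = 2a
= 2 * (-40)
= -80

-80


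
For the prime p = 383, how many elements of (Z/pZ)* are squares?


For prime p, the number of non-zero quadratic residues is (p-1)/2.
= (383-1)/2
= 191

191


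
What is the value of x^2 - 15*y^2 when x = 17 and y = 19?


x^2 - d*y^2
= 17^2 - 15*19^2
= 289 - 5415
= -5126

-5126


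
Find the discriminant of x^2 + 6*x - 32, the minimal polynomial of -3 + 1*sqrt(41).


The element -3 + 1*sqrt(41) has minimal polynomial:
x^2 + 6*x - 32
Discriminant = (6)^2 - 4*(-32)
= 36 + 128
= 164

164


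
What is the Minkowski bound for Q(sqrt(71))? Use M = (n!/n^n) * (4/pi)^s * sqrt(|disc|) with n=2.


d = 71, d mod 4 = 3, so disc(K) = 4d = 284; |disc(K)| = 284
Real quadratic field, so n = 2, s = r2 = 0, r1 = 2
M = (n!/n^n) * (4/pi)^s * sqrt(|disc(K)|) = (2!/2^2) * (4/pi)^0 * sqrt(284)
= 0.5 * 1.000000 * 16.852300
= 8.4261

8.4261


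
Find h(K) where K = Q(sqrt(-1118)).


K = Q(sqrt(-1118)). d mod 4 = 2, so D = disc(K) = 4d = -4472
h(K) equals the number of primitive reduced positive-definite forms (a, b, c) = a*x^2 + b*x*y + c*y^2 with b^2 - 4ac = D,
where reduced means |b| <= a <= c, with b >= 0 whenever |b| = a or a = c, and primitive means gcd(a, b, c) = 1.
Reduced forces 3a^2 <= |D| = 4472, so 1 <= a <= 38; b must have the parity of D, and c = (b^2 - D)/(4a) must be an integer >= a.
Enumerate a = 1..38, b in [-a, a]:
  a=1: (1, 0, 1118)  [1]
  a=2: (2, 0, 559)  [1]
  a=3: (3, -2, 373), (3, 2, 373)  [2]
  a=4..5: none
  a=6: (6, -4, 187), (6, 4, 187)  [2]
  a=7: (7, -6, 161), (7, 6, 161)  [2]
  a=8: none
  a=9: (9, -8, 126), (9, 8, 126)  [2]
  a=10: none
  a=11: (11, -4, 102), (11, 4, 102)  [2]
  a=12: none
  a=13: (13, 0, 86)  [1]
  a=14: (14, -8, 81), (14, 8, 81)  [2]
  a=15..16: none
  a=17: (17, -4, 66), (17, 4, 66)  [2]
  a=18: (18, -8, 63), (18, 8, 63)  [2]
  a=19..20: none
  a=21: (21, -20, 58), (21, -8, 54), (21, 8, 54), (21, 20, 58)  [4]
  a=22: (22, -4, 51), (22, 4, 51)  [2]
  a=23: (23, -6, 49), (23, 6, 49)  [2]
  a=24..25: none
  a=26: (26, 0, 43)  [1]
  a=27: (27, -8, 42), (27, 8, 42)  [2]
  a=28: none
  a=29: (29, -20, 42), (29, 20, 42)  [2]
  a=30..32: none
  a=33: (33, -26, 39), (33, -4, 34), (33, 4, 34), (33, 26, 39)  [4]
  a=34..38: none
Total reduced forms: 1 + 1 + 2 + 2 + 2 + 2 + 2 + 1 + 2 + 2 + 2 + 4 + 2 + 2 + 1 + 2 + 2 + 4 = 36
h = 36

36


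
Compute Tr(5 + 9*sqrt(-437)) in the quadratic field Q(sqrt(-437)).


Tr(a + b*sqrt(d)) = (a + b*sqrt(d)) + (a - b*sqrt(d)) = 2a
= 2 * (5)
= 10

10


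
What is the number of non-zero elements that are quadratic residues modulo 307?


For prime p, the number of non-zero quadratic residues is (p-1)/2.
= (307-1)/2
= 153

153


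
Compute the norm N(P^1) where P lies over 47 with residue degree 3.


N(P^a) = p^(a*f)
= 47^(1*3)
= 47^3
= 103823

103823


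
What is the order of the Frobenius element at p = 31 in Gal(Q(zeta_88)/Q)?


The Frobenius at p in Gal(Q(zeta_n)/Q) = (Z/nZ)* is the class of p, so its order is ord_88(31), the smallest k >= 1 with 31^k = 1 mod 88.
n = 88 = 2^3 * 11, phi(88) = 40; the order divides phi(n).
Divisors of 40: 1, 2, 4, 5, 8, 10, 20, 40
Repeated squaring mod 88: 31^1 = 31, 31^2 = 81, 31^4 = 49, 31^8 = 25, 31^16 = 9, 31^32 = 81
Test divisors in increasing order:
  k=1: 31^1 = 31 mod 88
  k=2: 31^2 = 81 mod 88
  k=4: 31^4 = 49 mod 88
  k=5: 31^5 = 49 * 31 = 23 mod 88
  k=8: 31^8 = 25 mod 88
  k=10: 31^10 = 25 * 81 = 1 mod 88  <- first divisor giving 1
Order = 10

10


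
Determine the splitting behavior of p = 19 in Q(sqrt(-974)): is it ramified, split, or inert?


K = Q(sqrt(-974)). Since d mod 4 = 2, disc(K) = -3896.
Check p | disc: -3896 mod 19 = 18.
p does not divide disc. Compute Legendre symbol (d/p):
14^((19-1)/2) mod 19 = -1
(d/p) = -1, so p is inert: (p) stays prime with e=1, f=2, g=1.
Therefore p is inert.

inert


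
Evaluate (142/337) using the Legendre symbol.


p = 337 is prime, so compute (142/337) with the reciprocity algorithm (Jacobi-symbol steps: pull out 2s via (2/n), flip via reciprocity, reduce):
  pull out 2: (2/337) = +1  (since 337 mod 8 = 1)
  reciprocity: (71/337) -> +(337/71)
  reduce: (53/71)
  reciprocity: (53/71) -> +(71/53)
  reduce: (18/53)
  pull out 2: (2/53) = -1  (since 53 mod 8 = 5)
  reciprocity: (9/53) -> +(53/9)
  reduce: (8/9)
  pull out 2: (2/9) = +1  (since 9 mod 8 = 1)
  pull out 2: (2/9) = +1  (since 9 mod 8 = 1)
  pull out 2: (2/9) = +1  (since 9 mod 8 = 1)
  (1/9) = 1
Product of signs = -1
(142/337) = -1

-1


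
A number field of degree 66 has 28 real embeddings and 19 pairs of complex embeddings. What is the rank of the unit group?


By Dirichlet's unit theorem:
rank = r1 + r2 - 1
= 28 + 19 - 1
= 46

46


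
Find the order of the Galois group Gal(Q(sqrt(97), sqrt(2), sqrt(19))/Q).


The 3 square roots of distinct primes are multiplicatively independent over Q,
so [K:Q] = 2^3 and Gal(K/Q) is isomorphic to (Z/2Z)^3.
|Gal| = 2^3 = 8

8


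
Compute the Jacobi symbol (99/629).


Compute (99/629) via quadratic reciprocity:
  reciprocity: (99/629) -> +(629/99)
  reduce: (35/99)
  reciprocity: (35/99) -> -(99/35)
  reduce: (29/35)
  reciprocity: (29/35) -> +(35/29)
  reduce: (6/29)
  pull out 2: (2/29) = -1  (since 29 mod 8 = 5)
  reciprocity: (3/29) -> +(29/3)
  reduce: (2/3)
  pull out 2: (2/3) = -1  (since 3 mod 8 = 3)
  (1/3) = 1
Product of signs = -1

-1


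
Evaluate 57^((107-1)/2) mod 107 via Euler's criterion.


p = 107 is prime and the exponent is (p-1)/2 = 53, so by Euler's criterion 57^53 = (57/107) = +1 or -1 mod 107.
Compute by square-and-multiply:
  53 = 32 + 16 + 4 + 1 (binary 110101)
  Repeated squaring mod 107: 57^1 = 57, 57^2 = 39, 57^4 = 23, 57^8 = 101, 57^16 = 36, 57^32 = 12
  57^53 = 57^32 * 57^16 * 57^4 * 57^1 = 12 * 36 * 23 * 57 mod 107
    12 * 36 = 432 = 4 mod 107
    4 * 23 = 92 = 92 mod 107
    92 * 57 = 5244 = 1 mod 107
  57^53 = 1 mod 107
Result 1: 57 is a quadratic residue mod 107.
57^53 mod 107 = 1

1


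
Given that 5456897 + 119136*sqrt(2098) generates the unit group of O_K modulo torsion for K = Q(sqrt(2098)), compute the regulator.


epsilon = 5456897 + 119136*sqrt(2098)
= 1.0914e+07
R = ln(1.0914e+07)
= 16.2055

16.2055


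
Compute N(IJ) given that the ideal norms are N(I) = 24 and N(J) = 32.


N(IJ) = N(I) * N(J)
= 24 * 32
= 768

768


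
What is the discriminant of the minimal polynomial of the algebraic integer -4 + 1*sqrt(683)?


The element -4 + 1*sqrt(683) has minimal polynomial:
x^2 + 8*x - 667
Discriminant = (8)^2 - 4*(-667)
= 64 + 2668
= 2732

2732


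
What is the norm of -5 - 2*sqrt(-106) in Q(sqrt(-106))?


N(a + b*sqrt(d)) = a^2 - d*b^2
= (-5)^2 - (-106)*(-2)^2
= 25 + 424
= 449

449


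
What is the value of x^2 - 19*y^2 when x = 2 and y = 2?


x^2 - d*y^2
= 2^2 - 19*2^2
= 4 - 76
= -72

-72


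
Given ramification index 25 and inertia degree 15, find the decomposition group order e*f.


|D_P| = e * f
= 25 * 15
= 375

375


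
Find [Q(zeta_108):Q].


The degree equals Euler's totient phi(108).
108 = 2^2 * 3^3
phi(108) = 36

36


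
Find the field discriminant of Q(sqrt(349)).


For K = Q(sqrt(d)) with d squarefree: disc(K) = d if d = 1 mod 4, and disc(K) = 4d if d = 2 or 3 mod 4.
Here d = 349, and d mod 4 = 1.
d = 1 mod 4 (O_K = Z[(1+sqrt(d))/2]), so disc(K) = d = 349

349


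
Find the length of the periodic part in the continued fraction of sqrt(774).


Run the CF algorithm for sqrt(774).
a_0 = floor(sqrt(774)) = 27; set m_0=0, q_0=1.
Recurrence: m' = q*a - m,  q' = (d - m'^2)/q,  a' = floor((a_0 + m')/q').
  step 1: m=27, q=45, a=1
  step 2: m=18, q=10, a=4
  step 3: m=22, q=29, a=1
  step 4: m=7, q=25, a=1
  step 5: m=18, q=18, a=2
  step 6: m=18, q=25, a=1
  step 7: m=7, q=29, a=1
  step 8: m=22, q=10, a=4
  step 9: m=18, q=45, a=1
  step 10: m=27, q=1, a=54
a_10 = 2*a_0 = 54, so the period closes here.
sqrt(774) = [27; 1, 4, 1, 1, 2, 1, 1, 4, 1, 54]
Period length = 10

10


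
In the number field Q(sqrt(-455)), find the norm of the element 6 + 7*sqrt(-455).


N(a + b*sqrt(d)) = a^2 - d*b^2
= (6)^2 - (-455)*(7)^2
= 36 + 22295
= 22331

22331


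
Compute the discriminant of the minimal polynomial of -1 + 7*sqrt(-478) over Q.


The element -1 + 7*sqrt(-478) has minimal polynomial:
x^2 + 2*x + 23423
Discriminant = (2)^2 - 4*(23423)
= 4 - 93692
= -93688

-93688


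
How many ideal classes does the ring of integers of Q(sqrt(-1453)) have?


K = Q(sqrt(-1453)). d mod 4 = 3, so D = disc(K) = 4d = -5812
h(K) equals the number of primitive reduced positive-definite forms (a, b, c) = a*x^2 + b*x*y + c*y^2 with b^2 - 4ac = D,
where reduced means |b| <= a <= c, with b >= 0 whenever |b| = a or a = c, and primitive means gcd(a, b, c) = 1.
Reduced forces 3a^2 <= |D| = 5812, so 1 <= a <= 44; b must have the parity of D, and c = (b^2 - D)/(4a) must be an integer >= a.
Enumerate a = 1..44, b in [-a, a]:
  a=1: (1, 0, 1453)  [1]
  a=2: (2, 2, 727)  [1]
  a=3..12: none
  a=13: (13, -8, 113), (13, 8, 113)  [2]
  a=14..16: none
  a=17: (17, -6, 86), (17, 6, 86)  [2]
  a=18..25: none
  a=26: (26, -18, 59), (26, 18, 59)  [2]
  a=27..30: none
  a=31: (31, -4, 47), (31, 4, 47)  [2]
  a=32..33: none
  a=34: (34, -6, 43), (34, 6, 43)  [2]
  a=35..36: none
  a=37: (37, -16, 41), (37, 16, 41)  [2]
  a=38..44: none
Total reduced forms: 1 + 1 + 2 + 2 + 2 + 2 + 2 + 2 = 14
h = 14

14


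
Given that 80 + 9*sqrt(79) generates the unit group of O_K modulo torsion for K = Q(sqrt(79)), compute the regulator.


epsilon = 80 + 9*sqrt(79)
= 159.9937
R = ln(159.9937)
= 5.0751

5.0751


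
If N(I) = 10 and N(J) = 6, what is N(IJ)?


N(IJ) = N(I) * N(J)
= 10 * 6
= 60

60


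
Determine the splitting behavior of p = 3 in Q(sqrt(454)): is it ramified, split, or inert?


K = Q(sqrt(454)). Since d mod 4 = 2, disc(K) = 1816.
Check p | disc: 1816 mod 3 = 1.
p does not divide disc. Compute Legendre symbol (d/p):
1^((3-1)/2) mod 3 = 1
(d/p) = 1, so p splits: (p) = P*P' with e=1, f=1, g=2.
Therefore p is split.

split


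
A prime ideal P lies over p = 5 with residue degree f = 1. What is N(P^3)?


N(P^a) = p^(a*f)
= 5^(3*1)
= 5^3
= 125

125


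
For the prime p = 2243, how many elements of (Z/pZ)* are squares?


For prime p, the number of non-zero quadratic residues is (p-1)/2.
= (2243-1)/2
= 1121

1121


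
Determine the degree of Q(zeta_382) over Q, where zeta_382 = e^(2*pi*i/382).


The degree equals Euler's totient phi(382).
382 = 2 * 191
phi(382) = 190

190


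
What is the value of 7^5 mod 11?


p = 11 is prime and the exponent is (p-1)/2 = 5, so by Euler's criterion 7^5 = (7/11) = +1 or -1 mod 11.
Compute by square-and-multiply:
  5 = 4 + 1 (binary 101)
  Repeated squaring mod 11: 7^1 = 7, 7^2 = 5, 7^4 = 3
  7^5 = 7^4 * 7^1 = 3 * 7 mod 11
    3 * 7 = 21 = 10 mod 11
  7^5 = 10 mod 11
Result 10 = p - 1 = -1 mod 11: 7 is a quadratic non-residue mod 11. As a residue in [0, p-1] the value is 10.
7^5 mod 11 = 10

10


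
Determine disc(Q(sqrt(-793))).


For K = Q(sqrt(d)) with d squarefree: disc(K) = d if d = 1 mod 4, and disc(K) = 4d if d = 2 or 3 mod 4.
Here d = -793, and d mod 4 = 3.
d = 3 mod 4, not 1 (O_K = Z[sqrt(d)]), so disc(K) = 4d = 4 * (-793) = -3172

-3172


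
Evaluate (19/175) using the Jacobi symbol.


Compute (19/175) via quadratic reciprocity:
  reciprocity: (19/175) -> -(175/19)
  reduce: (4/19)
  pull out 2: (2/19) = -1  (since 19 mod 8 = 3)
  pull out 2: (2/19) = -1  (since 19 mod 8 = 3)
  (1/19) = 1
Product of signs = -1

-1
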